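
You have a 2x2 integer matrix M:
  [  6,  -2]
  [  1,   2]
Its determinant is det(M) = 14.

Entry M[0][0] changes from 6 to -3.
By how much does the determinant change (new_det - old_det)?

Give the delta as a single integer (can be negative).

Answer: -18

Derivation:
Cofactor C_00 = 2
Entry delta = -3 - 6 = -9
Det delta = entry_delta * cofactor = -9 * 2 = -18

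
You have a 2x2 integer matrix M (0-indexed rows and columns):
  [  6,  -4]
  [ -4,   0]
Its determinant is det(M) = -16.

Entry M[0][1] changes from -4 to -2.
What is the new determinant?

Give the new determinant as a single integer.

det is linear in row 0: changing M[0][1] by delta changes det by delta * cofactor(0,1).
Cofactor C_01 = (-1)^(0+1) * minor(0,1) = 4
Entry delta = -2 - -4 = 2
Det delta = 2 * 4 = 8
New det = -16 + 8 = -8

Answer: -8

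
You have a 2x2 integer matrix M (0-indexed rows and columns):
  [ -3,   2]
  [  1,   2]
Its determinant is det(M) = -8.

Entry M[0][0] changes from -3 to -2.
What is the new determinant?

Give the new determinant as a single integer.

Answer: -6

Derivation:
det is linear in row 0: changing M[0][0] by delta changes det by delta * cofactor(0,0).
Cofactor C_00 = (-1)^(0+0) * minor(0,0) = 2
Entry delta = -2 - -3 = 1
Det delta = 1 * 2 = 2
New det = -8 + 2 = -6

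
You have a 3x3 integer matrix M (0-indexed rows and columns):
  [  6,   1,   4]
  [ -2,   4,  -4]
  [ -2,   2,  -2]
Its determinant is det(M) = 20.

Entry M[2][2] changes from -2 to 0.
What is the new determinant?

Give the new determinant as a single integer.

Answer: 72

Derivation:
det is linear in row 2: changing M[2][2] by delta changes det by delta * cofactor(2,2).
Cofactor C_22 = (-1)^(2+2) * minor(2,2) = 26
Entry delta = 0 - -2 = 2
Det delta = 2 * 26 = 52
New det = 20 + 52 = 72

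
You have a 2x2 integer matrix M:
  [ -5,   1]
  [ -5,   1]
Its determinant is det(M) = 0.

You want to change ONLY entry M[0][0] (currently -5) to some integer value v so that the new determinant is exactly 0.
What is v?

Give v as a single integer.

Answer: -5

Derivation:
det is linear in entry M[0][0]: det = old_det + (v - -5) * C_00
Cofactor C_00 = 1
Want det = 0: 0 + (v - -5) * 1 = 0
  (v - -5) = 0 / 1 = 0
  v = -5 + (0) = -5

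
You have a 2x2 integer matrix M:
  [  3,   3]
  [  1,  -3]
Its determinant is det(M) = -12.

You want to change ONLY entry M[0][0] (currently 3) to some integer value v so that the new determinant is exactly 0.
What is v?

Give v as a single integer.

Answer: -1

Derivation:
det is linear in entry M[0][0]: det = old_det + (v - 3) * C_00
Cofactor C_00 = -3
Want det = 0: -12 + (v - 3) * -3 = 0
  (v - 3) = 12 / -3 = -4
  v = 3 + (-4) = -1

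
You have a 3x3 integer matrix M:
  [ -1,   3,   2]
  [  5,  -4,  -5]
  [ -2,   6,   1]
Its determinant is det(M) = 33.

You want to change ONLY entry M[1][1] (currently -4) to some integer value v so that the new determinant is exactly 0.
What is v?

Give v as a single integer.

Answer: -15

Derivation:
det is linear in entry M[1][1]: det = old_det + (v - -4) * C_11
Cofactor C_11 = 3
Want det = 0: 33 + (v - -4) * 3 = 0
  (v - -4) = -33 / 3 = -11
  v = -4 + (-11) = -15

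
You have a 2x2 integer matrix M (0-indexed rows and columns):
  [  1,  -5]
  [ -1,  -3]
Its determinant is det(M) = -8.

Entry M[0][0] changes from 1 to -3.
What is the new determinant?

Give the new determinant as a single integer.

det is linear in row 0: changing M[0][0] by delta changes det by delta * cofactor(0,0).
Cofactor C_00 = (-1)^(0+0) * minor(0,0) = -3
Entry delta = -3 - 1 = -4
Det delta = -4 * -3 = 12
New det = -8 + 12 = 4

Answer: 4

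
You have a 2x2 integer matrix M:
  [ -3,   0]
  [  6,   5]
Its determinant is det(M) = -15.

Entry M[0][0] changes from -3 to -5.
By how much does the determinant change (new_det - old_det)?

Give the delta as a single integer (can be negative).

Answer: -10

Derivation:
Cofactor C_00 = 5
Entry delta = -5 - -3 = -2
Det delta = entry_delta * cofactor = -2 * 5 = -10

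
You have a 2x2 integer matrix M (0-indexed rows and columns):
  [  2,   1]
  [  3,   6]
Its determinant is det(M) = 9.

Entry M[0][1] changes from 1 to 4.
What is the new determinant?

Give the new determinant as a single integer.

det is linear in row 0: changing M[0][1] by delta changes det by delta * cofactor(0,1).
Cofactor C_01 = (-1)^(0+1) * minor(0,1) = -3
Entry delta = 4 - 1 = 3
Det delta = 3 * -3 = -9
New det = 9 + -9 = 0

Answer: 0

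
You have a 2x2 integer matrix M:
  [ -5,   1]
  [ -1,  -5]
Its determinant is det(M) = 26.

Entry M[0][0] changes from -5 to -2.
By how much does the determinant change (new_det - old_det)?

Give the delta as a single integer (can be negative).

Answer: -15

Derivation:
Cofactor C_00 = -5
Entry delta = -2 - -5 = 3
Det delta = entry_delta * cofactor = 3 * -5 = -15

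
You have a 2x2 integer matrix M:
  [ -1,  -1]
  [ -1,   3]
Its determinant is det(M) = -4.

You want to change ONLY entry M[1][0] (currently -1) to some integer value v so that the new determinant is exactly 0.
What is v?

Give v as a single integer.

det is linear in entry M[1][0]: det = old_det + (v - -1) * C_10
Cofactor C_10 = 1
Want det = 0: -4 + (v - -1) * 1 = 0
  (v - -1) = 4 / 1 = 4
  v = -1 + (4) = 3

Answer: 3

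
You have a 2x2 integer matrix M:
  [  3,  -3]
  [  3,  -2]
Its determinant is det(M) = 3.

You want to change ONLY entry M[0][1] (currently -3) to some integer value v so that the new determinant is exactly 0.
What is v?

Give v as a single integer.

Answer: -2

Derivation:
det is linear in entry M[0][1]: det = old_det + (v - -3) * C_01
Cofactor C_01 = -3
Want det = 0: 3 + (v - -3) * -3 = 0
  (v - -3) = -3 / -3 = 1
  v = -3 + (1) = -2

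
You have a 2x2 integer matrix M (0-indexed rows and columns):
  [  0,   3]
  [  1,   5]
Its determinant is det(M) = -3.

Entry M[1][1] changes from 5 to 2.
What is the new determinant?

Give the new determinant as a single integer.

Answer: -3

Derivation:
det is linear in row 1: changing M[1][1] by delta changes det by delta * cofactor(1,1).
Cofactor C_11 = (-1)^(1+1) * minor(1,1) = 0
Entry delta = 2 - 5 = -3
Det delta = -3 * 0 = 0
New det = -3 + 0 = -3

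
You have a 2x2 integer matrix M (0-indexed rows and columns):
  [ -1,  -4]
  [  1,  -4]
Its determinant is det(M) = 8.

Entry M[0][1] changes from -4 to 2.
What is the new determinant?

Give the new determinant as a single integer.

det is linear in row 0: changing M[0][1] by delta changes det by delta * cofactor(0,1).
Cofactor C_01 = (-1)^(0+1) * minor(0,1) = -1
Entry delta = 2 - -4 = 6
Det delta = 6 * -1 = -6
New det = 8 + -6 = 2

Answer: 2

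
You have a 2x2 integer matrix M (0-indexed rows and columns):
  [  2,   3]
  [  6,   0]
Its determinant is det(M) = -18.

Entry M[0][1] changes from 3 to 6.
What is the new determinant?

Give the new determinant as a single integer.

det is linear in row 0: changing M[0][1] by delta changes det by delta * cofactor(0,1).
Cofactor C_01 = (-1)^(0+1) * minor(0,1) = -6
Entry delta = 6 - 3 = 3
Det delta = 3 * -6 = -18
New det = -18 + -18 = -36

Answer: -36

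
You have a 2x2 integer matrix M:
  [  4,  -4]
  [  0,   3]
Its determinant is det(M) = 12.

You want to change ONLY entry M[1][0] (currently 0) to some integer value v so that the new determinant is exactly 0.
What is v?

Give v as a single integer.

Answer: -3

Derivation:
det is linear in entry M[1][0]: det = old_det + (v - 0) * C_10
Cofactor C_10 = 4
Want det = 0: 12 + (v - 0) * 4 = 0
  (v - 0) = -12 / 4 = -3
  v = 0 + (-3) = -3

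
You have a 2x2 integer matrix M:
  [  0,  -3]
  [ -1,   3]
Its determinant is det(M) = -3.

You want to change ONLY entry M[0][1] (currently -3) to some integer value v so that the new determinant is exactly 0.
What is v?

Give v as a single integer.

det is linear in entry M[0][1]: det = old_det + (v - -3) * C_01
Cofactor C_01 = 1
Want det = 0: -3 + (v - -3) * 1 = 0
  (v - -3) = 3 / 1 = 3
  v = -3 + (3) = 0

Answer: 0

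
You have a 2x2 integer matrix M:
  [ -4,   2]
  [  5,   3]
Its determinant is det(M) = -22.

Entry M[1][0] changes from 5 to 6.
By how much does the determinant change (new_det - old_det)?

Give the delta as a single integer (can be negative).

Cofactor C_10 = -2
Entry delta = 6 - 5 = 1
Det delta = entry_delta * cofactor = 1 * -2 = -2

Answer: -2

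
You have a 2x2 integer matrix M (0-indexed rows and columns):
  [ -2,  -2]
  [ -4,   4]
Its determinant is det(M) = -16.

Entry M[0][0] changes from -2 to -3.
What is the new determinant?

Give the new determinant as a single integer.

Answer: -20

Derivation:
det is linear in row 0: changing M[0][0] by delta changes det by delta * cofactor(0,0).
Cofactor C_00 = (-1)^(0+0) * minor(0,0) = 4
Entry delta = -3 - -2 = -1
Det delta = -1 * 4 = -4
New det = -16 + -4 = -20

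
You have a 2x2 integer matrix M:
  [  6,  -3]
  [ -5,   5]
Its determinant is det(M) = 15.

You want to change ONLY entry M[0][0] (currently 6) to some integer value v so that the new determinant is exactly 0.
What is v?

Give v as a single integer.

Answer: 3

Derivation:
det is linear in entry M[0][0]: det = old_det + (v - 6) * C_00
Cofactor C_00 = 5
Want det = 0: 15 + (v - 6) * 5 = 0
  (v - 6) = -15 / 5 = -3
  v = 6 + (-3) = 3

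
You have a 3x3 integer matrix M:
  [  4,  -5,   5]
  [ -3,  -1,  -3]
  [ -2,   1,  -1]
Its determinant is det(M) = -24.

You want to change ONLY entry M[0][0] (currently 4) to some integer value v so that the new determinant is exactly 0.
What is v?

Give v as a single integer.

det is linear in entry M[0][0]: det = old_det + (v - 4) * C_00
Cofactor C_00 = 4
Want det = 0: -24 + (v - 4) * 4 = 0
  (v - 4) = 24 / 4 = 6
  v = 4 + (6) = 10

Answer: 10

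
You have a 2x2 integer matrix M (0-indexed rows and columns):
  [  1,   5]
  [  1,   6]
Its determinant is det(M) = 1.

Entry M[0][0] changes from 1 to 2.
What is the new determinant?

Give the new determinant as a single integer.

Answer: 7

Derivation:
det is linear in row 0: changing M[0][0] by delta changes det by delta * cofactor(0,0).
Cofactor C_00 = (-1)^(0+0) * minor(0,0) = 6
Entry delta = 2 - 1 = 1
Det delta = 1 * 6 = 6
New det = 1 + 6 = 7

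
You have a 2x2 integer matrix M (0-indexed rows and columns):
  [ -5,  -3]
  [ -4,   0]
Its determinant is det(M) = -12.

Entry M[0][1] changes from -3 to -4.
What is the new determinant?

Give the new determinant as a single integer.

det is linear in row 0: changing M[0][1] by delta changes det by delta * cofactor(0,1).
Cofactor C_01 = (-1)^(0+1) * minor(0,1) = 4
Entry delta = -4 - -3 = -1
Det delta = -1 * 4 = -4
New det = -12 + -4 = -16

Answer: -16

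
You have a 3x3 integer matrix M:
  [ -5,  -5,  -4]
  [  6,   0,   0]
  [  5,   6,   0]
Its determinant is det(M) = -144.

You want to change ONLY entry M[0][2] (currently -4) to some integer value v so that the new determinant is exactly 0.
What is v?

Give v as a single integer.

Answer: 0

Derivation:
det is linear in entry M[0][2]: det = old_det + (v - -4) * C_02
Cofactor C_02 = 36
Want det = 0: -144 + (v - -4) * 36 = 0
  (v - -4) = 144 / 36 = 4
  v = -4 + (4) = 0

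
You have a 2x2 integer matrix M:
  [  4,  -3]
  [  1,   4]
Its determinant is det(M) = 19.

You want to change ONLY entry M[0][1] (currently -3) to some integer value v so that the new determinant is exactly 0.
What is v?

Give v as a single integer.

Answer: 16

Derivation:
det is linear in entry M[0][1]: det = old_det + (v - -3) * C_01
Cofactor C_01 = -1
Want det = 0: 19 + (v - -3) * -1 = 0
  (v - -3) = -19 / -1 = 19
  v = -3 + (19) = 16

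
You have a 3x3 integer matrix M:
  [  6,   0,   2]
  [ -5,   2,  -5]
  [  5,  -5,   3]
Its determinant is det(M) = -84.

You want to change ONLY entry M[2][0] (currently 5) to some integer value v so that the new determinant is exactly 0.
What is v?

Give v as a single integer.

Answer: -16

Derivation:
det is linear in entry M[2][0]: det = old_det + (v - 5) * C_20
Cofactor C_20 = -4
Want det = 0: -84 + (v - 5) * -4 = 0
  (v - 5) = 84 / -4 = -21
  v = 5 + (-21) = -16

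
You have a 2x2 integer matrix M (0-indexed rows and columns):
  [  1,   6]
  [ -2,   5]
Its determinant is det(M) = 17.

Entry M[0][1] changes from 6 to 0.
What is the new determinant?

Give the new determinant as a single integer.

Answer: 5

Derivation:
det is linear in row 0: changing M[0][1] by delta changes det by delta * cofactor(0,1).
Cofactor C_01 = (-1)^(0+1) * minor(0,1) = 2
Entry delta = 0 - 6 = -6
Det delta = -6 * 2 = -12
New det = 17 + -12 = 5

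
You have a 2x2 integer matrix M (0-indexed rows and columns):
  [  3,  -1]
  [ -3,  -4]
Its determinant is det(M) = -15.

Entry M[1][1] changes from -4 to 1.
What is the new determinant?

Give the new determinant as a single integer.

det is linear in row 1: changing M[1][1] by delta changes det by delta * cofactor(1,1).
Cofactor C_11 = (-1)^(1+1) * minor(1,1) = 3
Entry delta = 1 - -4 = 5
Det delta = 5 * 3 = 15
New det = -15 + 15 = 0

Answer: 0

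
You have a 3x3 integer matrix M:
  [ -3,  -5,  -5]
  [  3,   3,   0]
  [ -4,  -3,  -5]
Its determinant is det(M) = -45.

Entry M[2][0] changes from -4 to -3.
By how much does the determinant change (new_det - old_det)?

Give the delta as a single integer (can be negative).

Cofactor C_20 = 15
Entry delta = -3 - -4 = 1
Det delta = entry_delta * cofactor = 1 * 15 = 15

Answer: 15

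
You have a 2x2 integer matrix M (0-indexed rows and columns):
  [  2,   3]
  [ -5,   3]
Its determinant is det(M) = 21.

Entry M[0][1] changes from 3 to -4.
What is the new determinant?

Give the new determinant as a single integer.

det is linear in row 0: changing M[0][1] by delta changes det by delta * cofactor(0,1).
Cofactor C_01 = (-1)^(0+1) * minor(0,1) = 5
Entry delta = -4 - 3 = -7
Det delta = -7 * 5 = -35
New det = 21 + -35 = -14

Answer: -14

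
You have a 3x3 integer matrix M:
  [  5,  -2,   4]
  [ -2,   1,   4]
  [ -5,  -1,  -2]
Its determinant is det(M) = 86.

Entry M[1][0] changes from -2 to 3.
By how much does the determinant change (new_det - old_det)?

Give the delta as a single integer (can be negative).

Answer: -40

Derivation:
Cofactor C_10 = -8
Entry delta = 3 - -2 = 5
Det delta = entry_delta * cofactor = 5 * -8 = -40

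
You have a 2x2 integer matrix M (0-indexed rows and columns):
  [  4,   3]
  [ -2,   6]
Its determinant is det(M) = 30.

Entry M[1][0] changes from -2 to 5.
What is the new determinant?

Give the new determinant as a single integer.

Answer: 9

Derivation:
det is linear in row 1: changing M[1][0] by delta changes det by delta * cofactor(1,0).
Cofactor C_10 = (-1)^(1+0) * minor(1,0) = -3
Entry delta = 5 - -2 = 7
Det delta = 7 * -3 = -21
New det = 30 + -21 = 9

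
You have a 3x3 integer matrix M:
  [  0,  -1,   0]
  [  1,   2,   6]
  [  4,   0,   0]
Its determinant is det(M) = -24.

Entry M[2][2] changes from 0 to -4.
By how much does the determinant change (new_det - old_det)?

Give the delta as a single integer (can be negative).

Answer: -4

Derivation:
Cofactor C_22 = 1
Entry delta = -4 - 0 = -4
Det delta = entry_delta * cofactor = -4 * 1 = -4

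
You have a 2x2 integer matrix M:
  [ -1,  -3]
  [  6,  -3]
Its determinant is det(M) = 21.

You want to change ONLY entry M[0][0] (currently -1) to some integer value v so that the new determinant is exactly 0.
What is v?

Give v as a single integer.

Answer: 6

Derivation:
det is linear in entry M[0][0]: det = old_det + (v - -1) * C_00
Cofactor C_00 = -3
Want det = 0: 21 + (v - -1) * -3 = 0
  (v - -1) = -21 / -3 = 7
  v = -1 + (7) = 6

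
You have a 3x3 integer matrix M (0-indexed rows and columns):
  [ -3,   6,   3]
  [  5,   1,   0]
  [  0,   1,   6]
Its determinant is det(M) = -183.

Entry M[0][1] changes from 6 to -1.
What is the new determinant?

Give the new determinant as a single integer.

det is linear in row 0: changing M[0][1] by delta changes det by delta * cofactor(0,1).
Cofactor C_01 = (-1)^(0+1) * minor(0,1) = -30
Entry delta = -1 - 6 = -7
Det delta = -7 * -30 = 210
New det = -183 + 210 = 27

Answer: 27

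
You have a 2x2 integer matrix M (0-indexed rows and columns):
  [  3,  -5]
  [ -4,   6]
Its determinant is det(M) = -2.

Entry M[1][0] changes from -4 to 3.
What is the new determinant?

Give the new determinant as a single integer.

Answer: 33

Derivation:
det is linear in row 1: changing M[1][0] by delta changes det by delta * cofactor(1,0).
Cofactor C_10 = (-1)^(1+0) * minor(1,0) = 5
Entry delta = 3 - -4 = 7
Det delta = 7 * 5 = 35
New det = -2 + 35 = 33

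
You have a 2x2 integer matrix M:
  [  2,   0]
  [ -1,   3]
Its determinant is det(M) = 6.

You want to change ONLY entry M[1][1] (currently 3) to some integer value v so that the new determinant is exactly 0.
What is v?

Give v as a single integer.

det is linear in entry M[1][1]: det = old_det + (v - 3) * C_11
Cofactor C_11 = 2
Want det = 0: 6 + (v - 3) * 2 = 0
  (v - 3) = -6 / 2 = -3
  v = 3 + (-3) = 0

Answer: 0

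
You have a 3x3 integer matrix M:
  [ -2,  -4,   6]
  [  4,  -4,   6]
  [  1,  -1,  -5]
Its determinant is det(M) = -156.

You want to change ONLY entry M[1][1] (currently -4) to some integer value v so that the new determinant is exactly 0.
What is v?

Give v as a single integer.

det is linear in entry M[1][1]: det = old_det + (v - -4) * C_11
Cofactor C_11 = 4
Want det = 0: -156 + (v - -4) * 4 = 0
  (v - -4) = 156 / 4 = 39
  v = -4 + (39) = 35

Answer: 35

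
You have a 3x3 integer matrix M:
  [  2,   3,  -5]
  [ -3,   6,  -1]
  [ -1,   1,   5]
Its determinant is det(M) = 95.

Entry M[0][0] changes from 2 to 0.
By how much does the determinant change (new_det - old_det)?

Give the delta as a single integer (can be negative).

Cofactor C_00 = 31
Entry delta = 0 - 2 = -2
Det delta = entry_delta * cofactor = -2 * 31 = -62

Answer: -62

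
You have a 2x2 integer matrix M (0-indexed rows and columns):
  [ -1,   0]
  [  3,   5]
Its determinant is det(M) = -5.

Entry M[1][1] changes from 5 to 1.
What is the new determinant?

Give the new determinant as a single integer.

det is linear in row 1: changing M[1][1] by delta changes det by delta * cofactor(1,1).
Cofactor C_11 = (-1)^(1+1) * minor(1,1) = -1
Entry delta = 1 - 5 = -4
Det delta = -4 * -1 = 4
New det = -5 + 4 = -1

Answer: -1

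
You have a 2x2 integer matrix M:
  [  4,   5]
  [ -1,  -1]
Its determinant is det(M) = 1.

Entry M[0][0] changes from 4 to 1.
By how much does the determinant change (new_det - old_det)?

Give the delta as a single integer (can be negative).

Cofactor C_00 = -1
Entry delta = 1 - 4 = -3
Det delta = entry_delta * cofactor = -3 * -1 = 3

Answer: 3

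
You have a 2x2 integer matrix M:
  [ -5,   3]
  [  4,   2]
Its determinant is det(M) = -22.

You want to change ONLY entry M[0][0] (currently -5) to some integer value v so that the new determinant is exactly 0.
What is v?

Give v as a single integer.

Answer: 6

Derivation:
det is linear in entry M[0][0]: det = old_det + (v - -5) * C_00
Cofactor C_00 = 2
Want det = 0: -22 + (v - -5) * 2 = 0
  (v - -5) = 22 / 2 = 11
  v = -5 + (11) = 6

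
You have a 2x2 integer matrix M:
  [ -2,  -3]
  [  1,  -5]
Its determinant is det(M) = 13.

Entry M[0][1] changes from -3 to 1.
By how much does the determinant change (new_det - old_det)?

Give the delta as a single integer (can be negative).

Cofactor C_01 = -1
Entry delta = 1 - -3 = 4
Det delta = entry_delta * cofactor = 4 * -1 = -4

Answer: -4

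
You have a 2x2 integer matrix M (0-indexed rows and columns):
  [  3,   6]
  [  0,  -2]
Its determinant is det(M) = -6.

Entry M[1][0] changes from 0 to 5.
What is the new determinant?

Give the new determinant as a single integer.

Answer: -36

Derivation:
det is linear in row 1: changing M[1][0] by delta changes det by delta * cofactor(1,0).
Cofactor C_10 = (-1)^(1+0) * minor(1,0) = -6
Entry delta = 5 - 0 = 5
Det delta = 5 * -6 = -30
New det = -6 + -30 = -36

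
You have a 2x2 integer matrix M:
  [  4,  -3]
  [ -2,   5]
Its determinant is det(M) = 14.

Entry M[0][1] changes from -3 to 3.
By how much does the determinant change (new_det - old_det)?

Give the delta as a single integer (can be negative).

Cofactor C_01 = 2
Entry delta = 3 - -3 = 6
Det delta = entry_delta * cofactor = 6 * 2 = 12

Answer: 12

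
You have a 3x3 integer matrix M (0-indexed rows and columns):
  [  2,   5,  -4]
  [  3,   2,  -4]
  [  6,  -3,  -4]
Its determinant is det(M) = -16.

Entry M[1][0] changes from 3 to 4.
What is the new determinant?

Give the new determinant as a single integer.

Answer: 16

Derivation:
det is linear in row 1: changing M[1][0] by delta changes det by delta * cofactor(1,0).
Cofactor C_10 = (-1)^(1+0) * minor(1,0) = 32
Entry delta = 4 - 3 = 1
Det delta = 1 * 32 = 32
New det = -16 + 32 = 16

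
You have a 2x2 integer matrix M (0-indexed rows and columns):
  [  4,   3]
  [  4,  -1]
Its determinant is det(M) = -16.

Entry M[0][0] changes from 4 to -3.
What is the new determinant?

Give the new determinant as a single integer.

Answer: -9

Derivation:
det is linear in row 0: changing M[0][0] by delta changes det by delta * cofactor(0,0).
Cofactor C_00 = (-1)^(0+0) * minor(0,0) = -1
Entry delta = -3 - 4 = -7
Det delta = -7 * -1 = 7
New det = -16 + 7 = -9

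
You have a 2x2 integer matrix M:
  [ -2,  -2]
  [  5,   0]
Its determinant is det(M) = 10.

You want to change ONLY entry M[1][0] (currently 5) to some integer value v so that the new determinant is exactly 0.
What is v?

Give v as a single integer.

det is linear in entry M[1][0]: det = old_det + (v - 5) * C_10
Cofactor C_10 = 2
Want det = 0: 10 + (v - 5) * 2 = 0
  (v - 5) = -10 / 2 = -5
  v = 5 + (-5) = 0

Answer: 0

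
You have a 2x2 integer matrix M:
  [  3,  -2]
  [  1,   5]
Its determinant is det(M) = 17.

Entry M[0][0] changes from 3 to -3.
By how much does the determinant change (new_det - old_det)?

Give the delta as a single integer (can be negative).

Cofactor C_00 = 5
Entry delta = -3 - 3 = -6
Det delta = entry_delta * cofactor = -6 * 5 = -30

Answer: -30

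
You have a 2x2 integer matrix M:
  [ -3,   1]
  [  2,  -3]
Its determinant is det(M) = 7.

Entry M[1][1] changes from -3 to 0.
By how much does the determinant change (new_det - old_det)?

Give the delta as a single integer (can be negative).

Cofactor C_11 = -3
Entry delta = 0 - -3 = 3
Det delta = entry_delta * cofactor = 3 * -3 = -9

Answer: -9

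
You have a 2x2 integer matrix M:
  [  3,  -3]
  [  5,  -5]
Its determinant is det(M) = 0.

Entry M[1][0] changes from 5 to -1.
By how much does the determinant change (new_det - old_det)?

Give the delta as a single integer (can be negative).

Answer: -18

Derivation:
Cofactor C_10 = 3
Entry delta = -1 - 5 = -6
Det delta = entry_delta * cofactor = -6 * 3 = -18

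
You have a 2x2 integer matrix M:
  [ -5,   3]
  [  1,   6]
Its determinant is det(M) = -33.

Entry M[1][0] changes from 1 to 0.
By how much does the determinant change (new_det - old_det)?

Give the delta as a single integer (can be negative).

Cofactor C_10 = -3
Entry delta = 0 - 1 = -1
Det delta = entry_delta * cofactor = -1 * -3 = 3

Answer: 3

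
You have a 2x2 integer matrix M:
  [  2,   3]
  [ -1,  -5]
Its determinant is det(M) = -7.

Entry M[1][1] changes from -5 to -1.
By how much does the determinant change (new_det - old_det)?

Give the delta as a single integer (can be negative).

Answer: 8

Derivation:
Cofactor C_11 = 2
Entry delta = -1 - -5 = 4
Det delta = entry_delta * cofactor = 4 * 2 = 8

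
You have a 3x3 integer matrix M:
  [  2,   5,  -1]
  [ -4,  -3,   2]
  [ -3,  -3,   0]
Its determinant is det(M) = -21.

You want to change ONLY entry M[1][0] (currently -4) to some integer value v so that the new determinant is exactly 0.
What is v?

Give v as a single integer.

Answer: 3

Derivation:
det is linear in entry M[1][0]: det = old_det + (v - -4) * C_10
Cofactor C_10 = 3
Want det = 0: -21 + (v - -4) * 3 = 0
  (v - -4) = 21 / 3 = 7
  v = -4 + (7) = 3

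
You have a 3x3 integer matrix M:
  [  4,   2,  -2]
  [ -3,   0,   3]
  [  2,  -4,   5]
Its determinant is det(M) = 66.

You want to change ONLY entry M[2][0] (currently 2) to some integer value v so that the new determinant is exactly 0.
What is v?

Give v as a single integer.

Answer: -9

Derivation:
det is linear in entry M[2][0]: det = old_det + (v - 2) * C_20
Cofactor C_20 = 6
Want det = 0: 66 + (v - 2) * 6 = 0
  (v - 2) = -66 / 6 = -11
  v = 2 + (-11) = -9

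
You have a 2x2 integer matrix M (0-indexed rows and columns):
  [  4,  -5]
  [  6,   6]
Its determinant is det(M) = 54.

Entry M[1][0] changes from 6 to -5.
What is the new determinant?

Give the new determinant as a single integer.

Answer: -1

Derivation:
det is linear in row 1: changing M[1][0] by delta changes det by delta * cofactor(1,0).
Cofactor C_10 = (-1)^(1+0) * minor(1,0) = 5
Entry delta = -5 - 6 = -11
Det delta = -11 * 5 = -55
New det = 54 + -55 = -1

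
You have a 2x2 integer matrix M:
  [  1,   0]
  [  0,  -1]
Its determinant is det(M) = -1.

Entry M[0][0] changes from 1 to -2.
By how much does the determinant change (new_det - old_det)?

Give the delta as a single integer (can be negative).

Answer: 3

Derivation:
Cofactor C_00 = -1
Entry delta = -2 - 1 = -3
Det delta = entry_delta * cofactor = -3 * -1 = 3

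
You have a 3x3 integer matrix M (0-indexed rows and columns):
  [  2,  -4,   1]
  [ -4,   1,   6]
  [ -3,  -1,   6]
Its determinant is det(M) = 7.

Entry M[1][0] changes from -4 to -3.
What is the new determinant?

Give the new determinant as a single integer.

det is linear in row 1: changing M[1][0] by delta changes det by delta * cofactor(1,0).
Cofactor C_10 = (-1)^(1+0) * minor(1,0) = 23
Entry delta = -3 - -4 = 1
Det delta = 1 * 23 = 23
New det = 7 + 23 = 30

Answer: 30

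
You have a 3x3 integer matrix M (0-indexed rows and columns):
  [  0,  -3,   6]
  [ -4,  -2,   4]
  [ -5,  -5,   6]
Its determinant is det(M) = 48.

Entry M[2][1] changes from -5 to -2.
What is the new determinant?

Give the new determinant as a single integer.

det is linear in row 2: changing M[2][1] by delta changes det by delta * cofactor(2,1).
Cofactor C_21 = (-1)^(2+1) * minor(2,1) = -24
Entry delta = -2 - -5 = 3
Det delta = 3 * -24 = -72
New det = 48 + -72 = -24

Answer: -24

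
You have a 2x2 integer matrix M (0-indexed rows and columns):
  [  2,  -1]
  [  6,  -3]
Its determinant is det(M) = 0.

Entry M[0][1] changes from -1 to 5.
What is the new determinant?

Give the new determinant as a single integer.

det is linear in row 0: changing M[0][1] by delta changes det by delta * cofactor(0,1).
Cofactor C_01 = (-1)^(0+1) * minor(0,1) = -6
Entry delta = 5 - -1 = 6
Det delta = 6 * -6 = -36
New det = 0 + -36 = -36

Answer: -36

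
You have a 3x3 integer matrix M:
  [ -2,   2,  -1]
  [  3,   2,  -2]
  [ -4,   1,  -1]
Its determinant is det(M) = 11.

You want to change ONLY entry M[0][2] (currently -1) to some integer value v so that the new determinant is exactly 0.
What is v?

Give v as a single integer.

det is linear in entry M[0][2]: det = old_det + (v - -1) * C_02
Cofactor C_02 = 11
Want det = 0: 11 + (v - -1) * 11 = 0
  (v - -1) = -11 / 11 = -1
  v = -1 + (-1) = -2

Answer: -2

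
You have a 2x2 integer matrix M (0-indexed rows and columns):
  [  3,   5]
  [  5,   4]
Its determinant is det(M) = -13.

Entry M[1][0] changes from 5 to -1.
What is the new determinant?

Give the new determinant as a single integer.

Answer: 17

Derivation:
det is linear in row 1: changing M[1][0] by delta changes det by delta * cofactor(1,0).
Cofactor C_10 = (-1)^(1+0) * minor(1,0) = -5
Entry delta = -1 - 5 = -6
Det delta = -6 * -5 = 30
New det = -13 + 30 = 17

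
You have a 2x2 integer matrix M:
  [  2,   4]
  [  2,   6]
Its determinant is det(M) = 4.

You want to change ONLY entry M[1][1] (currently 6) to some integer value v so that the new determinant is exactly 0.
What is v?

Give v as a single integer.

Answer: 4

Derivation:
det is linear in entry M[1][1]: det = old_det + (v - 6) * C_11
Cofactor C_11 = 2
Want det = 0: 4 + (v - 6) * 2 = 0
  (v - 6) = -4 / 2 = -2
  v = 6 + (-2) = 4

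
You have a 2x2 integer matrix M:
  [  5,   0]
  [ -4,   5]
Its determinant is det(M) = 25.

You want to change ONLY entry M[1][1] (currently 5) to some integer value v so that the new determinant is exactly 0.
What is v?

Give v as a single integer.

det is linear in entry M[1][1]: det = old_det + (v - 5) * C_11
Cofactor C_11 = 5
Want det = 0: 25 + (v - 5) * 5 = 0
  (v - 5) = -25 / 5 = -5
  v = 5 + (-5) = 0

Answer: 0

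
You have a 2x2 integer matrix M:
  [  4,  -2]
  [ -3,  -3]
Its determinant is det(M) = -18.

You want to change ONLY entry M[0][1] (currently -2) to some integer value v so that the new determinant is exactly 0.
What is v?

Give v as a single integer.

det is linear in entry M[0][1]: det = old_det + (v - -2) * C_01
Cofactor C_01 = 3
Want det = 0: -18 + (v - -2) * 3 = 0
  (v - -2) = 18 / 3 = 6
  v = -2 + (6) = 4

Answer: 4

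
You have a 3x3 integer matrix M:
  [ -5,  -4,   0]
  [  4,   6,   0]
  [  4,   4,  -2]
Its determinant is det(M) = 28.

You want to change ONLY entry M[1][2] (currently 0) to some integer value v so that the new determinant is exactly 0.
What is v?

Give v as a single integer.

det is linear in entry M[1][2]: det = old_det + (v - 0) * C_12
Cofactor C_12 = 4
Want det = 0: 28 + (v - 0) * 4 = 0
  (v - 0) = -28 / 4 = -7
  v = 0 + (-7) = -7

Answer: -7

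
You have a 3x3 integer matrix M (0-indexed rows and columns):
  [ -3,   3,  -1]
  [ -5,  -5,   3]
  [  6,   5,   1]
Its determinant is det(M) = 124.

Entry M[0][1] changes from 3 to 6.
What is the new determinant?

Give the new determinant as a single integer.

Answer: 193

Derivation:
det is linear in row 0: changing M[0][1] by delta changes det by delta * cofactor(0,1).
Cofactor C_01 = (-1)^(0+1) * minor(0,1) = 23
Entry delta = 6 - 3 = 3
Det delta = 3 * 23 = 69
New det = 124 + 69 = 193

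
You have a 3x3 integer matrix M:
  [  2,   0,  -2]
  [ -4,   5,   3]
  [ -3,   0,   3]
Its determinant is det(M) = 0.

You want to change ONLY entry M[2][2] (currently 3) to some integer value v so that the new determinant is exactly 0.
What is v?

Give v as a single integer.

det is linear in entry M[2][2]: det = old_det + (v - 3) * C_22
Cofactor C_22 = 10
Want det = 0: 0 + (v - 3) * 10 = 0
  (v - 3) = 0 / 10 = 0
  v = 3 + (0) = 3

Answer: 3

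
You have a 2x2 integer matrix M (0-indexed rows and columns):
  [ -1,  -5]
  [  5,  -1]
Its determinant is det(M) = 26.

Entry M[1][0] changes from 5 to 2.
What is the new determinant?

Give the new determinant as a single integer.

det is linear in row 1: changing M[1][0] by delta changes det by delta * cofactor(1,0).
Cofactor C_10 = (-1)^(1+0) * minor(1,0) = 5
Entry delta = 2 - 5 = -3
Det delta = -3 * 5 = -15
New det = 26 + -15 = 11

Answer: 11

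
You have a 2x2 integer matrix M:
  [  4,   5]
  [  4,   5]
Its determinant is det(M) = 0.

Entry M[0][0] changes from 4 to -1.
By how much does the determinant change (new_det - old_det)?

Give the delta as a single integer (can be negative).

Answer: -25

Derivation:
Cofactor C_00 = 5
Entry delta = -1 - 4 = -5
Det delta = entry_delta * cofactor = -5 * 5 = -25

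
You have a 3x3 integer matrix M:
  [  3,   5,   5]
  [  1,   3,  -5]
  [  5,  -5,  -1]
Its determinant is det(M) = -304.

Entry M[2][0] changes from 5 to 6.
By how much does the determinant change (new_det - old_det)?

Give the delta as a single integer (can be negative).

Cofactor C_20 = -40
Entry delta = 6 - 5 = 1
Det delta = entry_delta * cofactor = 1 * -40 = -40

Answer: -40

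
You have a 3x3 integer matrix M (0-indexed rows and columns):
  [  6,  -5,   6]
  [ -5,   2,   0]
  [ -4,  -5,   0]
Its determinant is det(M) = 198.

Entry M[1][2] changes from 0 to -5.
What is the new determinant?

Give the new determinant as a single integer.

det is linear in row 1: changing M[1][2] by delta changes det by delta * cofactor(1,2).
Cofactor C_12 = (-1)^(1+2) * minor(1,2) = 50
Entry delta = -5 - 0 = -5
Det delta = -5 * 50 = -250
New det = 198 + -250 = -52

Answer: -52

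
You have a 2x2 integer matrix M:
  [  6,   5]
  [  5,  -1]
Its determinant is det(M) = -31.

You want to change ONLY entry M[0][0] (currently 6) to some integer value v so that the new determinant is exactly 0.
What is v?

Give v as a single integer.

Answer: -25

Derivation:
det is linear in entry M[0][0]: det = old_det + (v - 6) * C_00
Cofactor C_00 = -1
Want det = 0: -31 + (v - 6) * -1 = 0
  (v - 6) = 31 / -1 = -31
  v = 6 + (-31) = -25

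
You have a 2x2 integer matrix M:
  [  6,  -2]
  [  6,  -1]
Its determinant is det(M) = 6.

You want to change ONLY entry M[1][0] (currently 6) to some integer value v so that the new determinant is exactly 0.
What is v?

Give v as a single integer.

Answer: 3

Derivation:
det is linear in entry M[1][0]: det = old_det + (v - 6) * C_10
Cofactor C_10 = 2
Want det = 0: 6 + (v - 6) * 2 = 0
  (v - 6) = -6 / 2 = -3
  v = 6 + (-3) = 3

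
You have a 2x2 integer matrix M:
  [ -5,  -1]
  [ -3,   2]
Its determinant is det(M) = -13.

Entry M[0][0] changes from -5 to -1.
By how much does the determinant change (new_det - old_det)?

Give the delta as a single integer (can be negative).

Answer: 8

Derivation:
Cofactor C_00 = 2
Entry delta = -1 - -5 = 4
Det delta = entry_delta * cofactor = 4 * 2 = 8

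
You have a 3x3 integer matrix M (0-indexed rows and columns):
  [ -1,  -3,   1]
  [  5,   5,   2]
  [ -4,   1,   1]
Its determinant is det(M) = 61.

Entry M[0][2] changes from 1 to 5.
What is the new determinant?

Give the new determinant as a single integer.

Answer: 161

Derivation:
det is linear in row 0: changing M[0][2] by delta changes det by delta * cofactor(0,2).
Cofactor C_02 = (-1)^(0+2) * minor(0,2) = 25
Entry delta = 5 - 1 = 4
Det delta = 4 * 25 = 100
New det = 61 + 100 = 161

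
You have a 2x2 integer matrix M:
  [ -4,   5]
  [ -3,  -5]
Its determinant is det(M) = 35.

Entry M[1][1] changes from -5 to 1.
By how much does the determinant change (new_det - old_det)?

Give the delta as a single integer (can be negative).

Answer: -24

Derivation:
Cofactor C_11 = -4
Entry delta = 1 - -5 = 6
Det delta = entry_delta * cofactor = 6 * -4 = -24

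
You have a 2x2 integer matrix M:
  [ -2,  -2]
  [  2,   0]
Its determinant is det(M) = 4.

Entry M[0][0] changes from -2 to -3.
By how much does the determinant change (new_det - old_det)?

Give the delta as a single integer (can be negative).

Cofactor C_00 = 0
Entry delta = -3 - -2 = -1
Det delta = entry_delta * cofactor = -1 * 0 = 0

Answer: 0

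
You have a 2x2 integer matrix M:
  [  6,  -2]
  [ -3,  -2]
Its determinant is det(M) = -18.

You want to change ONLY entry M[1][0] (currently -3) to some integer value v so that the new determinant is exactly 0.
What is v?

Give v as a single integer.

Answer: 6

Derivation:
det is linear in entry M[1][0]: det = old_det + (v - -3) * C_10
Cofactor C_10 = 2
Want det = 0: -18 + (v - -3) * 2 = 0
  (v - -3) = 18 / 2 = 9
  v = -3 + (9) = 6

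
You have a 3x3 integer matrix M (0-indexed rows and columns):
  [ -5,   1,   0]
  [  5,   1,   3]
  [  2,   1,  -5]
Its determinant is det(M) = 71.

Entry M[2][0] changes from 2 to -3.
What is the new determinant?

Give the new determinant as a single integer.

det is linear in row 2: changing M[2][0] by delta changes det by delta * cofactor(2,0).
Cofactor C_20 = (-1)^(2+0) * minor(2,0) = 3
Entry delta = -3 - 2 = -5
Det delta = -5 * 3 = -15
New det = 71 + -15 = 56

Answer: 56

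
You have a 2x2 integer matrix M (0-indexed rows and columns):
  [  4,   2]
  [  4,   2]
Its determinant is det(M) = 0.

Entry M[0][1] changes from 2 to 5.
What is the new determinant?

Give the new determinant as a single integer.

Answer: -12

Derivation:
det is linear in row 0: changing M[0][1] by delta changes det by delta * cofactor(0,1).
Cofactor C_01 = (-1)^(0+1) * minor(0,1) = -4
Entry delta = 5 - 2 = 3
Det delta = 3 * -4 = -12
New det = 0 + -12 = -12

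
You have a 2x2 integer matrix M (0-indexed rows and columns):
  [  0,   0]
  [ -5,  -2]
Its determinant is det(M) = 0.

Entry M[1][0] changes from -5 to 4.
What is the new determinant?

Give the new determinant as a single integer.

det is linear in row 1: changing M[1][0] by delta changes det by delta * cofactor(1,0).
Cofactor C_10 = (-1)^(1+0) * minor(1,0) = 0
Entry delta = 4 - -5 = 9
Det delta = 9 * 0 = 0
New det = 0 + 0 = 0

Answer: 0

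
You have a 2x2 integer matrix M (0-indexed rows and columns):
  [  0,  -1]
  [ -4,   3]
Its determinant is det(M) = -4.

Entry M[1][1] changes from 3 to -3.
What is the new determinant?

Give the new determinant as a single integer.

Answer: -4

Derivation:
det is linear in row 1: changing M[1][1] by delta changes det by delta * cofactor(1,1).
Cofactor C_11 = (-1)^(1+1) * minor(1,1) = 0
Entry delta = -3 - 3 = -6
Det delta = -6 * 0 = 0
New det = -4 + 0 = -4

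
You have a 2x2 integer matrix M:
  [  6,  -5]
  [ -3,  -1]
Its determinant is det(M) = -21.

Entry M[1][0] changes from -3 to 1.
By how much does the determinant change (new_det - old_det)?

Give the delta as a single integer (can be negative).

Answer: 20

Derivation:
Cofactor C_10 = 5
Entry delta = 1 - -3 = 4
Det delta = entry_delta * cofactor = 4 * 5 = 20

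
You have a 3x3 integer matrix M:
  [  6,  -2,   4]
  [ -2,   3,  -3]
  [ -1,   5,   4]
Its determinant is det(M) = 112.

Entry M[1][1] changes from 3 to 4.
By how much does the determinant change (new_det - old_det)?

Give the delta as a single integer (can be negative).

Answer: 28

Derivation:
Cofactor C_11 = 28
Entry delta = 4 - 3 = 1
Det delta = entry_delta * cofactor = 1 * 28 = 28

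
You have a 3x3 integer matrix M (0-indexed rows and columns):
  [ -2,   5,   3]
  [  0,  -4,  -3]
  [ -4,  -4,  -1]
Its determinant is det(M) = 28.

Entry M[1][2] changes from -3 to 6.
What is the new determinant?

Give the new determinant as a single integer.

Answer: -224

Derivation:
det is linear in row 1: changing M[1][2] by delta changes det by delta * cofactor(1,2).
Cofactor C_12 = (-1)^(1+2) * minor(1,2) = -28
Entry delta = 6 - -3 = 9
Det delta = 9 * -28 = -252
New det = 28 + -252 = -224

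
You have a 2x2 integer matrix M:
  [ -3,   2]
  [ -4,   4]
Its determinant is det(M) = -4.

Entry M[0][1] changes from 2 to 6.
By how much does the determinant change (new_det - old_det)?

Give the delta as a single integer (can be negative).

Cofactor C_01 = 4
Entry delta = 6 - 2 = 4
Det delta = entry_delta * cofactor = 4 * 4 = 16

Answer: 16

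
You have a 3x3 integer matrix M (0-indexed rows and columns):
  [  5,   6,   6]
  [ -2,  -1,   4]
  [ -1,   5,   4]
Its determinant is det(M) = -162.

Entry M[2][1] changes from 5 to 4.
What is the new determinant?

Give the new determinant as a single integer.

det is linear in row 2: changing M[2][1] by delta changes det by delta * cofactor(2,1).
Cofactor C_21 = (-1)^(2+1) * minor(2,1) = -32
Entry delta = 4 - 5 = -1
Det delta = -1 * -32 = 32
New det = -162 + 32 = -130

Answer: -130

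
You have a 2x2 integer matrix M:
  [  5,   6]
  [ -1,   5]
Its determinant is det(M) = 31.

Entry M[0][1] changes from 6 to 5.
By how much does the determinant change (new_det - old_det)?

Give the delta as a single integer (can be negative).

Answer: -1

Derivation:
Cofactor C_01 = 1
Entry delta = 5 - 6 = -1
Det delta = entry_delta * cofactor = -1 * 1 = -1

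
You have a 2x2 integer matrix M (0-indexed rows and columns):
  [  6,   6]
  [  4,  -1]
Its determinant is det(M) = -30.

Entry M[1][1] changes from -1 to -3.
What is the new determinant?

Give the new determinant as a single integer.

Answer: -42

Derivation:
det is linear in row 1: changing M[1][1] by delta changes det by delta * cofactor(1,1).
Cofactor C_11 = (-1)^(1+1) * minor(1,1) = 6
Entry delta = -3 - -1 = -2
Det delta = -2 * 6 = -12
New det = -30 + -12 = -42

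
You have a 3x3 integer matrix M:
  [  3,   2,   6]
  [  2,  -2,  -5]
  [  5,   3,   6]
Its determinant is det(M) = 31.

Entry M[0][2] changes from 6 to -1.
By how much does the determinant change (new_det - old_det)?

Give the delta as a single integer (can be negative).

Cofactor C_02 = 16
Entry delta = -1 - 6 = -7
Det delta = entry_delta * cofactor = -7 * 16 = -112

Answer: -112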